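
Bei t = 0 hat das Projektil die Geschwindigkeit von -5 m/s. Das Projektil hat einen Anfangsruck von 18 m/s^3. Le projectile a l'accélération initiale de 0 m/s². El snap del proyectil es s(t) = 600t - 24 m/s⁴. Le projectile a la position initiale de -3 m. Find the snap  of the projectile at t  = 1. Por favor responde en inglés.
Using s(t) = 600·t - 24 and substituting t = 1, we find s = 576.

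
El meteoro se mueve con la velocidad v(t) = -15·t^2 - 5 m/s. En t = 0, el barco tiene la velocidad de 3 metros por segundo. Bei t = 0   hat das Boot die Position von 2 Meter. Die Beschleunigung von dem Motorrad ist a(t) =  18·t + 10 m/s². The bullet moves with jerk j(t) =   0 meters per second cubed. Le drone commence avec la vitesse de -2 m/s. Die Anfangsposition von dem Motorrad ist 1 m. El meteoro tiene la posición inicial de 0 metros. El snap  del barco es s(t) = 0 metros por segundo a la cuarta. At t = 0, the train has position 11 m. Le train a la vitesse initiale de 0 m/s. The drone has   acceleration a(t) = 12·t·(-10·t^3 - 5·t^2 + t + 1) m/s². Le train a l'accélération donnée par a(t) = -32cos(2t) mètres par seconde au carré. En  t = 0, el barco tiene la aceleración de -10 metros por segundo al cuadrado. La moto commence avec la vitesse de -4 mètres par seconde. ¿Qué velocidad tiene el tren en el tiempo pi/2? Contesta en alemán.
Wir müssen die Stammfunktion unserer Gleichung für die Beschleunigung a(t) = -32·cos(2·t) 1-mal finden. Das Integral von der Beschleunigung ist die Geschwindigkeit. Mit v(0) = 0 erhalten wir v(t) = -16·sin(2·t). Mit v(t) = -16·sin(2·t) und Einsetzen von t = pi/2, finden wir v = 0.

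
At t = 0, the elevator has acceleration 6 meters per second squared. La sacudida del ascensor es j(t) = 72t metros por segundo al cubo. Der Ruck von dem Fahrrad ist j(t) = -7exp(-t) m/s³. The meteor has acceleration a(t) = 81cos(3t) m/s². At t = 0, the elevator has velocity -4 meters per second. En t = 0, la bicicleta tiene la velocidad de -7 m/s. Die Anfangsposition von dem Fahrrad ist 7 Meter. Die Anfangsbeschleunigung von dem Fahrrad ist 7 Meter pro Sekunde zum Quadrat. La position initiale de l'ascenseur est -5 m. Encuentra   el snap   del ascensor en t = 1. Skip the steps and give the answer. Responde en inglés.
The answer is 72.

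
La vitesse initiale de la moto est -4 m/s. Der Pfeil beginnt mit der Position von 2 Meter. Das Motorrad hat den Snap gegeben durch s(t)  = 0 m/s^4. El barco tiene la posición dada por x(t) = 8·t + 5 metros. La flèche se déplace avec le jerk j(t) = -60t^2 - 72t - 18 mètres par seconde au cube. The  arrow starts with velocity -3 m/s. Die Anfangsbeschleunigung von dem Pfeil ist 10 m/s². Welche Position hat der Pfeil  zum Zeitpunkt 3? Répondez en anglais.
To find the answer, we compute 3 integrals of j(t) = -60·t^2 - 72·t - 18. Finding the integral of j(t) and using a(0) = 10: a(t) = -20·t^3 - 36·t^2 - 18·t + 10. Finding the integral of a(t) and using v(0) = -3: v(t) = -5·t^4 - 12·t^3 - 9·t^2 + 10·t - 3. Taking ∫v(t)dt and applying x(0) = 2, we find x(t) = -t^5 - 3·t^4 - 3·t^3 + 5·t^2 - 3·t + 2. From the given position equation x(t) = -t^5 - 3·t^4 - 3·t^3 + 5·t^2 - 3·t + 2, we substitute t = 3 to get x = -529.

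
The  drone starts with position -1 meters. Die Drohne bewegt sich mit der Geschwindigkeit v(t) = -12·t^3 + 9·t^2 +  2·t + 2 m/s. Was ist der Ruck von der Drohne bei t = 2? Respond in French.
En partant de la vitesse v(t) = -12·t^3 + 9·t^2 + 2·t + 2, nous prenons 2 dérivées. En prenant d/dt de v(t), nous trouvons a(t) = -36·t^2 + 18·t + 2. En dérivant l'accélération, nous obtenons le jerk: j(t) = 18 - 72·t. Nous avons le jerk j(t) = 18 - 72·t. En substituant t = 2: j(2) = -126.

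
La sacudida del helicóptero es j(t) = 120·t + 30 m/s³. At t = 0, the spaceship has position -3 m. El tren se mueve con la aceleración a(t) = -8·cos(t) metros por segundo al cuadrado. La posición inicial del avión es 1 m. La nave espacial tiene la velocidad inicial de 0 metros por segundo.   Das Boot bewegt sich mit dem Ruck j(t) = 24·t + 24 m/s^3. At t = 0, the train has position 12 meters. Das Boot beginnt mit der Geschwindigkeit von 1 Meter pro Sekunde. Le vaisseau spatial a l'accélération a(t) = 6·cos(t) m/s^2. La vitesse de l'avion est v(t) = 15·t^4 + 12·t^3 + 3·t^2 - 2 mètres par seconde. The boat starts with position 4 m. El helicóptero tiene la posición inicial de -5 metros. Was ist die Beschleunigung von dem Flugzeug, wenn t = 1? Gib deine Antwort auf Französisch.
En partant de la vitesse v(t) = 15·t^4 + 12·t^3 + 3·t^2 - 2, nous prenons 1 dérivée. En dérivant la vitesse, nous obtenons l'accélération: a(t) = 60·t^3 + 36·t^2 + 6·t. En utilisant a(t) = 60·t^3 + 36·t^2 + 6·t et en substituant t = 1, nous trouvons a = 102.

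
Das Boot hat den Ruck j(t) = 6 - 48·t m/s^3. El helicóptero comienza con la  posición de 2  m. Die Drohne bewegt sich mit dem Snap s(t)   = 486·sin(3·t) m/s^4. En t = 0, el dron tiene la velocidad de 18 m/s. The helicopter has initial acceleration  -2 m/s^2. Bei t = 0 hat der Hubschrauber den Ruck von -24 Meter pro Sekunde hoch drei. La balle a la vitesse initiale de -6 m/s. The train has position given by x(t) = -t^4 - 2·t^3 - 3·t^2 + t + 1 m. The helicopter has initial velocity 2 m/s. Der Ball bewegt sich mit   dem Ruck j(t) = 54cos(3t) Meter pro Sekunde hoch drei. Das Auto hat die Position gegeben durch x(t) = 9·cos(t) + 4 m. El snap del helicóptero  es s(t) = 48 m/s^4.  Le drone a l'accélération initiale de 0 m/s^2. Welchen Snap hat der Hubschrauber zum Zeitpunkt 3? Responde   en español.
Usando s(t) = 48 y sustituyendo t = 3, encontramos s = 48.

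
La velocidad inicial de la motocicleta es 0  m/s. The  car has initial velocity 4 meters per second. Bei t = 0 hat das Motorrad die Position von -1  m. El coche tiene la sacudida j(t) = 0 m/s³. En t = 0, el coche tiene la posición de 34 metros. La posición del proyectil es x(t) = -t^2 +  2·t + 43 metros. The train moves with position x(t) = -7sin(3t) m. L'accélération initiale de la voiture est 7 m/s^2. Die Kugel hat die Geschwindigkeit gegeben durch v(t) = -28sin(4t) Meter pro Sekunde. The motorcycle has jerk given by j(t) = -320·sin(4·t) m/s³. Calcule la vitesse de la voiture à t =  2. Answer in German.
Wir müssen unsere Gleichung für den Ruck j(t) = 0 2-mal integrieren. Durch Integration von dem Ruck und Verwendung der Anfangsbedingung a(0) = 7, erhalten wir a(t) = 7. Das Integral von der Beschleunigung ist die Geschwindigkeit. Mit v(0) = 4 erhalten wir v(t) = 7·t + 4. Wir haben die Geschwindigkeit v(t) = 7·t + 4. Durch Einsetzen von t = 2: v(2) = 18.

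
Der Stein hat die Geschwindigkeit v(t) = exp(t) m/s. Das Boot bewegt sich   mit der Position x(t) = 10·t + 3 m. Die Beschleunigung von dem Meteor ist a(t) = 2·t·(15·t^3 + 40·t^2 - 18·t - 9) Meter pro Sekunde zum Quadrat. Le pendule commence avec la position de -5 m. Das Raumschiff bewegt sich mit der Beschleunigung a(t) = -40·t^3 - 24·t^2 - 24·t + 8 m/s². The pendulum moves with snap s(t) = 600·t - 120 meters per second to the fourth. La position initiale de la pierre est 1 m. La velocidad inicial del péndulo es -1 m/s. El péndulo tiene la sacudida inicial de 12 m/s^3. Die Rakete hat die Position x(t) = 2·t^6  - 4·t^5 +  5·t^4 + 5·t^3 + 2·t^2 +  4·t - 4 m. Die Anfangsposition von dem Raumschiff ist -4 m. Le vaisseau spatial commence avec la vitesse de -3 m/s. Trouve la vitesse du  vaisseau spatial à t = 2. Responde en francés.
En partant de l'accélération a(t) = -40·t^3 - 24·t^2 - 24·t + 8, nous prenons 1 intégrale. La primitive de l'accélération est la vitesse. En utilisant v(0) = -3, nous obtenons v(t) = -10·t^4 - 8·t^3 - 12·t^2 + 8·t - 3. Nous avons la vitesse v(t) = -10·t^4 - 8·t^3 - 12·t^2 + 8·t - 3. En substituant t = 2: v(2) = -259.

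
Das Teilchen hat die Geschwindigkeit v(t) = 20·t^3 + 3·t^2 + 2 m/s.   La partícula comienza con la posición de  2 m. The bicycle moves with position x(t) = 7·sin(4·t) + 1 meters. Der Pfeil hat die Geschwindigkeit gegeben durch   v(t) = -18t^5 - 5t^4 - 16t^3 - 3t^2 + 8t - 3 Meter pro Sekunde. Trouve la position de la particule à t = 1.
Pour résoudre ceci, nous devons prendre 1 primitive de notre équation de la vitesse v(t) = 20·t^3 + 3·t^2 + 2. L'intégrale de la vitesse est la position. En utilisant x(0) = 2, nous obtenons x(t) = 5·t^4 + t^3 + 2·t + 2. En utilisant x(t) = 5·t^4 + t^3 + 2·t + 2 et en substituant t = 1, nous trouvons x = 10.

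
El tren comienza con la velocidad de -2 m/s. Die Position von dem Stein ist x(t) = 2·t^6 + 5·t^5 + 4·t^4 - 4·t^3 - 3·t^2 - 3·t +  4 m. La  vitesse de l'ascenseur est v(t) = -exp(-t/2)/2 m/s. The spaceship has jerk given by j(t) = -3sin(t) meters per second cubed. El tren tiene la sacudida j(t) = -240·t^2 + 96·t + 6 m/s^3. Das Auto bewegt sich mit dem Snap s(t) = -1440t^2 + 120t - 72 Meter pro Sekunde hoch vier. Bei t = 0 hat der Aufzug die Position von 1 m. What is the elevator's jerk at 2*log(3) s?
To solve this, we need to take 2 derivatives of our velocity equation v(t) = -exp(-t/2)/2. Differentiating velocity, we get acceleration: a(t) = exp(-t/2)/4. The derivative of acceleration gives jerk: j(t) = -exp(-t/2)/8. Using j(t) = -exp(-t/2)/8 and substituting t = 2*log(3), we find j = -1/24.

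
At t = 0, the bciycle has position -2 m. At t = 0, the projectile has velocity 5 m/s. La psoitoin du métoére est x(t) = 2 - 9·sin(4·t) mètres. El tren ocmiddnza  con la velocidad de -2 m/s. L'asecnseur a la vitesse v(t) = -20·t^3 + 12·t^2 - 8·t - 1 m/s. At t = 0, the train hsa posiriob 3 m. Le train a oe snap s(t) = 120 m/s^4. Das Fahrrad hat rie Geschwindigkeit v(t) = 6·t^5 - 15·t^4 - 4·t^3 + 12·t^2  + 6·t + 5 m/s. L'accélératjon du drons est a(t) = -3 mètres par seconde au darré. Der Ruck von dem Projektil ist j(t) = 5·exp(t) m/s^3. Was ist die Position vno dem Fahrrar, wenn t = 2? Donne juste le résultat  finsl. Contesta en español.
x(2) = 4.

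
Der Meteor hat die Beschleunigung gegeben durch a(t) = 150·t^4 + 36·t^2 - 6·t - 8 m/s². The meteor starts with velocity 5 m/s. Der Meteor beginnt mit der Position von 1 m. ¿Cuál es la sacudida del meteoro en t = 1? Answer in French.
Nous devons dériver notre équation de l'accélération a(t) = 150·t^4 + 36·t^2 - 6·t - 8 1 fois. En prenant d/dt de a(t), nous trouvons j(t) = 600·t^3 + 72·t - 6. En utilisant j(t) = 600·t^3 + 72·t - 6 et en substituant t = 1, nous trouvons j = 666.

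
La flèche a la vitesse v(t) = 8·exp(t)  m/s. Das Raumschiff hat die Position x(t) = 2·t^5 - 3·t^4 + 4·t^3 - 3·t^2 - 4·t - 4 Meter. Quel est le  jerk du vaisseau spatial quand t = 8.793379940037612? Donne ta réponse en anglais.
To solve this, we need to take 3 derivatives of our position equation x(t) = 2·t^5 - 3·t^4 + 4·t^3 - 3·t^2 - 4·t - 4. Taking d/dt of x(t), we find v(t) = 10·t^4 - 12·t^3 + 12·t^2 - 6·t - 4. Differentiating velocity, we get acceleration: a(t) = 40·t^3 - 36·t^2 + 24·t - 6. Taking d/dt of a(t), we find j(t) = 120·t^2 - 72·t + 24. Using j(t) = 120·t^2 - 72·t + 24 and substituting t = 8.793379940037612, we find j = 8669.70033670000.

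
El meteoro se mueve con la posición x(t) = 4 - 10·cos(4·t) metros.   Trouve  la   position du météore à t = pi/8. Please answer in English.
We have position x(t) = 4 - 10·cos(4·t). Substituting t = pi/8: x(pi/8) = 4.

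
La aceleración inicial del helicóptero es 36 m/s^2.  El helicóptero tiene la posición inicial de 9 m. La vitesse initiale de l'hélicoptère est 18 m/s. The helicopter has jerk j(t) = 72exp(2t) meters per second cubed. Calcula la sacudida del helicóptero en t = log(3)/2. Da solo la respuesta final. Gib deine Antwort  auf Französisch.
j(log(3)/2) = 216.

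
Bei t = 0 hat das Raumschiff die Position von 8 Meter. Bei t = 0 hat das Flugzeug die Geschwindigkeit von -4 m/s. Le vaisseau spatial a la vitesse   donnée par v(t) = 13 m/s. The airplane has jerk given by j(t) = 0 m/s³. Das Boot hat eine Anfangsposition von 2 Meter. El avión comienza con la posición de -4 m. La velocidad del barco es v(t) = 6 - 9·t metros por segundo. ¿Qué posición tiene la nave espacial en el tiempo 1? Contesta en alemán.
Wir müssen das Integral unserer Gleichung für die Geschwindigkeit v(t) = 13 1-mal finden. Mit ∫v(t)dt und Anwendung von x(0) = 8, finden wir x(t) = 13·t + 8. Mit x(t) = 13·t + 8 und Einsetzen von t = 1, finden wir x = 21.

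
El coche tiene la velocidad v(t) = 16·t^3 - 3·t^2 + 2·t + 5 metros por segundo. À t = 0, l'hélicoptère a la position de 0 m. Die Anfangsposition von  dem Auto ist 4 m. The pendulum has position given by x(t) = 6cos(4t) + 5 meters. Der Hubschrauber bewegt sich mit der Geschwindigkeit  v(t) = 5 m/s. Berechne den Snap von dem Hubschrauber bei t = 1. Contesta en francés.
Pour résoudre ceci, nous devons prendre 3 dérivées de notre équation de la vitesse v(t) = 5. La dérivée de la vitesse donne l'accélération: a(t) = 0. La dérivée de l'accélération donne le jerk: j(t) = 0. La dérivée du jerk donne le snap: s(t) = 0. En utilisant s(t) = 0 et en substituant t = 1, nous trouvons s = 0.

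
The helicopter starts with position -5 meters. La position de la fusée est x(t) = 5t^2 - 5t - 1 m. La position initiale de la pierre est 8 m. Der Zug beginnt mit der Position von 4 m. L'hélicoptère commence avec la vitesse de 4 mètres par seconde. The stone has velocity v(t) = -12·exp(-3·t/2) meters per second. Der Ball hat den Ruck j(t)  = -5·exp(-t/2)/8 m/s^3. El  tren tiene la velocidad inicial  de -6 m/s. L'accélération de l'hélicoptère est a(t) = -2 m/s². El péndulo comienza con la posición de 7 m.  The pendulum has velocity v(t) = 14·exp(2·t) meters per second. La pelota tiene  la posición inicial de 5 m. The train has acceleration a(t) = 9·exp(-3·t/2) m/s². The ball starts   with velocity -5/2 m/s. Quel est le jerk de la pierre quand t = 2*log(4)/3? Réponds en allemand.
Um dies zu lösen, müssen wir 2 Ableitungen unserer Gleichung für die Geschwindigkeit v(t) = -12·exp(-3·t/2) nehmen. Mit d/dt von v(t) finden wir a(t) = 18·exp(-3·t/2). Durch Ableiten von der Beschleunigung erhalten wir den Ruck: j(t) = -27·exp(-3·t/2). Wir haben den Ruck j(t) = -27·exp(-3·t/2). Durch Einsetzen von t = 2*log(4)/3: j(2*log(4)/3) = -27/4.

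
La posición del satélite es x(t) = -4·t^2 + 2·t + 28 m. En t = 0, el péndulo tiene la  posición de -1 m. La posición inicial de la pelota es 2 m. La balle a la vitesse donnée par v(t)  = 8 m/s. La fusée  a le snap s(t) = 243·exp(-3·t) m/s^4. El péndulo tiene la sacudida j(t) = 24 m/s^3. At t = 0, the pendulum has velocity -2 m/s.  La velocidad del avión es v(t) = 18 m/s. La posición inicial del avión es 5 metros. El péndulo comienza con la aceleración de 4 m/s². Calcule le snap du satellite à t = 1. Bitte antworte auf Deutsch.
Ausgehend von der Position x(t) = -4·t^2 + 2·t + 28, nehmen wir 4 Ableitungen. Mit d/dt von x(t) finden wir v(t) = 2 - 8·t. Mit d/dt von v(t) finden wir a(t) = -8. Mit d/dt von a(t) finden wir j(t) = 0. Durch Ableiten von dem Ruck erhalten wir den Snap: s(t) = 0. Wir haben den Snap s(t) = 0. Durch Einsetzen von t = 1: s(1) = 0.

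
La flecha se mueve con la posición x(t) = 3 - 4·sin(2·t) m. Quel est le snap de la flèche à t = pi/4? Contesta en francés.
Pour résoudre ceci, nous devons prendre 4 dérivées de notre équation de la position x(t) = 3 - 4·sin(2·t). La dérivée de la position donne la vitesse: v(t) = -8·cos(2·t). En prenant d/dt de v(t), nous trouvons a(t) = 16·sin(2·t). En dérivant l'accélération, nous obtenons le jerk: j(t) = 32·cos(2·t). En dérivant le jerk, nous obtenons le snap: s(t) = -64·sin(2·t). En utilisant s(t) = -64·sin(2·t) et en substituant t = pi/4, nous trouvons s = -64.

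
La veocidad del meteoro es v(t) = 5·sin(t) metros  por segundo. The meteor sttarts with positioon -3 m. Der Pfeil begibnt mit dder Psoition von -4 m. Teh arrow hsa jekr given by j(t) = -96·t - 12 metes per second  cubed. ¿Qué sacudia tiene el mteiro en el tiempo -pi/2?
Partiendo de la velocidad v(t) = 5·sin(t), tomamos 2 derivadas. Tomando d/dt de v(t), encontramos a(t) = 5·cos(t). Derivando la aceleración, obtenemos la sacudida: j(t) = -5·sin(t). Usando j(t) = -5·sin(t) y sustituyendo t = -pi/2, encontramos j = 5.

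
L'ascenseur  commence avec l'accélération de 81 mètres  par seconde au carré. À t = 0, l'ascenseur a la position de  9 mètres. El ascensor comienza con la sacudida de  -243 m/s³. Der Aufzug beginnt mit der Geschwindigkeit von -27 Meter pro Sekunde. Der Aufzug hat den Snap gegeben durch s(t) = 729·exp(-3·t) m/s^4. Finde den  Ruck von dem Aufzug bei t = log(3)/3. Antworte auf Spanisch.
Necesitamos integrar nuestra ecuación del snap s(t) = 729·exp(-3·t) 1 vez. La integral del snap, con j(0) = -243, da la sacudida: j(t) = -243·exp(-3·t). De la ecuación de la sacudida j(t) = -243·exp(-3·t), sustituimos t = log(3)/3 para obtener j = -81.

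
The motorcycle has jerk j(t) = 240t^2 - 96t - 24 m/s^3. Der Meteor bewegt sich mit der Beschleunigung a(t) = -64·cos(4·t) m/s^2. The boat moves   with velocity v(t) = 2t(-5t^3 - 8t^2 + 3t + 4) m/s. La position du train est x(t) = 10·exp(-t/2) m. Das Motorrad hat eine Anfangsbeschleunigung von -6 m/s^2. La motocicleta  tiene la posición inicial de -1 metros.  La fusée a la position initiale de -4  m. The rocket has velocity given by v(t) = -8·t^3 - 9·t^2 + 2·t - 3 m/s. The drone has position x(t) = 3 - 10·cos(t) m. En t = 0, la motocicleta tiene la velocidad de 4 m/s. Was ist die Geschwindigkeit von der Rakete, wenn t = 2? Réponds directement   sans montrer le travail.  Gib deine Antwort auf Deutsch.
Die Antwort ist -99.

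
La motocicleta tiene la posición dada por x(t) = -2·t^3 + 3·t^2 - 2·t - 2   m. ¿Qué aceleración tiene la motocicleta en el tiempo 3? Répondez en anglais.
Starting from position x(t) = -2·t^3 + 3·t^2 - 2·t - 2, we take 2 derivatives. Taking d/dt of x(t), we find v(t) = -6·t^2 + 6·t - 2. Differentiating velocity, we get acceleration: a(t) = 6 - 12·t. From the given acceleration equation a(t) = 6 - 12·t, we substitute t = 3 to get a = -30.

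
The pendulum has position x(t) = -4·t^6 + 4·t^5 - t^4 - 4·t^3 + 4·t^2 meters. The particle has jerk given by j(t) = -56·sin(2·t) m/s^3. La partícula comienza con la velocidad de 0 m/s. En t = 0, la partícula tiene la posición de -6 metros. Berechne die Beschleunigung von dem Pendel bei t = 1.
Um dies zu lösen, müssen wir 2 Ableitungen unserer Gleichung für die Position x(t) = -4·t^6 + 4·t^5 - t^4 - 4·t^3 + 4·t^2 nehmen. Mit d/dt von x(t) finden wir v(t) = -24·t^5 + 20·t^4 - 4·t^3 - 12·t^2 + 8·t. Mit d/dt von v(t) finden wir a(t) = -120·t^4 + 80·t^3 - 12·t^2 - 24·t + 8. Mit a(t) = -120·t^4 + 80·t^3 - 12·t^2 - 24·t + 8 und Einsetzen von t = 1, finden wir a = -68.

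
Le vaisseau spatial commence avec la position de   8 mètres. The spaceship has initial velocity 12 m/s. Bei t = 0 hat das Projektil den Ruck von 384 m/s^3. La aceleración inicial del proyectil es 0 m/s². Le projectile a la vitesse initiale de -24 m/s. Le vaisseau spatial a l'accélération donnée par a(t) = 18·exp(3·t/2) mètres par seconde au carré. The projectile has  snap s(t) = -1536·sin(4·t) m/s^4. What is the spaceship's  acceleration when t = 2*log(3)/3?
From the given acceleration equation a(t) = 18·exp(3·t/2), we substitute t = 2*log(3)/3 to get a = 54.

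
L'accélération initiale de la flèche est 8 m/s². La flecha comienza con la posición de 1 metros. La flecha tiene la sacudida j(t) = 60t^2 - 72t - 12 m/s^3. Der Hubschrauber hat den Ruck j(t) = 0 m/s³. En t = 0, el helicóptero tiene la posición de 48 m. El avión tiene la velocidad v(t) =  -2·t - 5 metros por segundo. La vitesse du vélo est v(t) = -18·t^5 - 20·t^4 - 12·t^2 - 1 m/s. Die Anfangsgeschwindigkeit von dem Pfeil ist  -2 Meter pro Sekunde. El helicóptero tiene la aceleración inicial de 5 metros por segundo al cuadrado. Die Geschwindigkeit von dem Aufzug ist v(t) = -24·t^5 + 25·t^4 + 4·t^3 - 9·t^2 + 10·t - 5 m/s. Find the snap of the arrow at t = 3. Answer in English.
To solve this, we need to take 1 derivative of our jerk equation j(t) = 60·t^2 - 72·t - 12. Differentiating jerk, we get snap: s(t) = 120·t - 72. From the given snap equation s(t) = 120·t - 72, we substitute t = 3 to get s = 288.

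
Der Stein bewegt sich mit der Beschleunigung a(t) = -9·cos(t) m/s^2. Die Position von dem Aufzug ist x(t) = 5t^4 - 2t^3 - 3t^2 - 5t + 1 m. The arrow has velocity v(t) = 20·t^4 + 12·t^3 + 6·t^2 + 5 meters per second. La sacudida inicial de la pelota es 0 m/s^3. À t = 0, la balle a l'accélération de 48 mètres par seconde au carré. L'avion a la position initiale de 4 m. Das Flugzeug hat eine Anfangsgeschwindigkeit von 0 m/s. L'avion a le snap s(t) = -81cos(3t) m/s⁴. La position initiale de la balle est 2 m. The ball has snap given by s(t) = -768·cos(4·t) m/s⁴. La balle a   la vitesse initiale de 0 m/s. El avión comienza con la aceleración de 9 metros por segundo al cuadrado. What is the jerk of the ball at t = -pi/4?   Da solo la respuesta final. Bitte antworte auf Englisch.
At t = -pi/4, j = 0.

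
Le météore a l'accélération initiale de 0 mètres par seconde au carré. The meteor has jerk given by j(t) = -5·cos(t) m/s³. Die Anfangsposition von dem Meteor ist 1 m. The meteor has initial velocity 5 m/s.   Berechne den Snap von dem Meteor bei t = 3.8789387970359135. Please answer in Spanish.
Debemos derivar nuestra ecuación de la sacudida j(t) = -5·cos(t) 1 vez. La derivada de la sacudida da el snap: s(t) = 5·sin(t). Usando s(t) = 5·sin(t) y sustituyendo t = 3.8789387970359135, encontramos s = -3.36162874907997.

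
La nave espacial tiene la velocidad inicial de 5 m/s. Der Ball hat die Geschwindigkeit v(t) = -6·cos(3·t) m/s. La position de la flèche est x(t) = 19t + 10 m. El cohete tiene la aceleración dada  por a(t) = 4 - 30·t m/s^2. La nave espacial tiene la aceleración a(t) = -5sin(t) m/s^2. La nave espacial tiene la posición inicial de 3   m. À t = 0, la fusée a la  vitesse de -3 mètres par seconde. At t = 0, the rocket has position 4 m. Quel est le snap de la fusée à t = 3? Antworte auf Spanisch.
Debemos derivar nuestra ecuación de la aceleración a(t) = 4 - 30·t 2 veces. La derivada de la aceleración da la sacudida: j(t) = -30. La derivada de la sacudida da el snap: s(t) = 0. De la ecuación del snap s(t) = 0, sustituimos t = 3 para obtener s = 0.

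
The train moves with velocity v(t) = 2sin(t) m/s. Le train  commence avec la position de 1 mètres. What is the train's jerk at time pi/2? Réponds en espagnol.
Debemos derivar nuestra ecuación de la velocidad v(t) = 2·sin(t) 2 veces. Tomando d/dt de v(t), encontramos a(t) = 2·cos(t). La derivada de la aceleración da la sacudida: j(t) = -2·sin(t). Tenemos la sacudida j(t) = -2·sin(t). Sustituyendo t = pi/2: j(pi/2) = -2.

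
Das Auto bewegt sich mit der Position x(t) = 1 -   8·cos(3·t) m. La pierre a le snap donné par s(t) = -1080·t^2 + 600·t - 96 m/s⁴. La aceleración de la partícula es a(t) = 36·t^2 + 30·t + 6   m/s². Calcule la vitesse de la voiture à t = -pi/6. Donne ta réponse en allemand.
Ausgehend von der Position x(t) = 1 - 8·cos(3·t), nehmen wir 1 Ableitung. Durch Ableiten von der Position erhalten wir die Geschwindigkeit: v(t) = 24·sin(3·t). Wir haben die Geschwindigkeit v(t) = 24·sin(3·t). Durch Einsetzen von t = -pi/6: v(-pi/6) = -24.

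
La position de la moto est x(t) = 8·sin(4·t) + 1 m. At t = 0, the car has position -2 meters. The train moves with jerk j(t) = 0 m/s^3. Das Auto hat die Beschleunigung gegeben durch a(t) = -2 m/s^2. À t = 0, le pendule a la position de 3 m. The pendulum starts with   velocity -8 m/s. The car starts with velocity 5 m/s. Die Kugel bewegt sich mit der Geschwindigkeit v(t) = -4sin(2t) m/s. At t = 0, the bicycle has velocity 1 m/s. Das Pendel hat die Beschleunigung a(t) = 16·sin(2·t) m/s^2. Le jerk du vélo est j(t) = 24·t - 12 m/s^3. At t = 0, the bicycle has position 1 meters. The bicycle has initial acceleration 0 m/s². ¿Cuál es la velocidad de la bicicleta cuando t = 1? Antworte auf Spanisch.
Necesitamos integrar nuestra ecuación de la sacudida j(t) = 24·t - 12 2 veces. La antiderivada de la sacudida es la aceleración. Usando a(0) = 0, obtenemos a(t) = 12·t·(t - 1). Integrando la aceleración y usando la condición inicial v(0) = 1, obtenemos v(t) = 4·t^3 - 6·t^2 + 1. De la ecuación de la velocidad v(t) = 4·t^3 - 6·t^2 + 1, sustituimos t = 1 para obtener v = -1.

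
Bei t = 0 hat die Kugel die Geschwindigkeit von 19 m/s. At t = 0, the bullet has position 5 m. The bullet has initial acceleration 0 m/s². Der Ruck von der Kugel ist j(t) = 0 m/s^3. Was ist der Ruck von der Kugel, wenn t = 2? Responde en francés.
Nous avons le jerk j(t) = 0. En substituant t = 2: j(2) = 0.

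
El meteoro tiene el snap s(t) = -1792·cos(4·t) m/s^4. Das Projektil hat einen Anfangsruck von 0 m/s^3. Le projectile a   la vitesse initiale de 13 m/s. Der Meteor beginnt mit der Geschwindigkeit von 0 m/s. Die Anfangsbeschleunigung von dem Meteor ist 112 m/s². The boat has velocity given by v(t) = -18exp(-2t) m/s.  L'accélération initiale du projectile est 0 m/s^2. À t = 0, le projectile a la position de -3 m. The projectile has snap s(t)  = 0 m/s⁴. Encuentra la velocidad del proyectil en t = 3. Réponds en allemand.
Wir müssen unsere Gleichung für den Snap s(t) = 0 3-mal integrieren. Das Integral von dem Snap ist der Ruck. Mit j(0) = 0 erhalten wir j(t) = 0. Durch Integration von dem Ruck und Verwendung der Anfangsbedingung a(0) = 0, erhalten wir a(t) = 0. Das Integral von der Beschleunigung, mit v(0) = 13, ergibt die Geschwindigkeit: v(t) = 13. Wir haben die Geschwindigkeit v(t) = 13. Durch Einsetzen von t = 3: v(3) = 13.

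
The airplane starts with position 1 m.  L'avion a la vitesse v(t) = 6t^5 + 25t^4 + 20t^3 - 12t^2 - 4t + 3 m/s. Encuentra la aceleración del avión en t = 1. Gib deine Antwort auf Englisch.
We must differentiate our velocity equation v(t) = 6·t^5 + 25·t^4 + 20·t^3 - 12·t^2 - 4·t + 3 1 time. Differentiating velocity, we get acceleration: a(t) = 30·t^4 + 100·t^3 + 60·t^2 - 24·t - 4. We have acceleration a(t) = 30·t^4 + 100·t^3 + 60·t^2 - 24·t - 4. Substituting t = 1: a(1) = 162.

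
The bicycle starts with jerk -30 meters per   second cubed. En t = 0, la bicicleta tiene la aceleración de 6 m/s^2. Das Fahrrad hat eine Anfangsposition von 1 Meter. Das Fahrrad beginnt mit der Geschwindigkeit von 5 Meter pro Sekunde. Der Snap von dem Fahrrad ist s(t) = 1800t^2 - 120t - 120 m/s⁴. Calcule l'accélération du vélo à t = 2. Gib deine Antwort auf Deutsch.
Wir müssen unsere Gleichung für den Snap s(t) = 1800·t^2 - 120·t - 120 2-mal integrieren. Mit ∫s(t)dt und Anwendung von j(0) = -30, finden wir j(t) = 600·t^3 - 60·t^2 - 120·t - 30. Durch Integration von dem Ruck und Verwendung der Anfangsbedingung a(0) = 6, erhalten wir a(t) = 150·t^4 - 20·t^3 - 60·t^2 - 30·t + 6. Wir haben die Beschleunigung a(t) = 150·t^4 - 20·t^3 - 60·t^2 - 30·t + 6. Durch Einsetzen von t = 2: a(2) = 1946.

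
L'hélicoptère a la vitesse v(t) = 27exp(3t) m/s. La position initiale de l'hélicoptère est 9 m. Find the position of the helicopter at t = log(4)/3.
We need to integrate our velocity equation v(t) = 27·exp(3·t) 1 time. The antiderivative of velocity, with x(0) = 9, gives position: x(t) = 9·exp(3·t). Using x(t) = 9·exp(3·t) and substituting t = log(4)/3, we find x = 36.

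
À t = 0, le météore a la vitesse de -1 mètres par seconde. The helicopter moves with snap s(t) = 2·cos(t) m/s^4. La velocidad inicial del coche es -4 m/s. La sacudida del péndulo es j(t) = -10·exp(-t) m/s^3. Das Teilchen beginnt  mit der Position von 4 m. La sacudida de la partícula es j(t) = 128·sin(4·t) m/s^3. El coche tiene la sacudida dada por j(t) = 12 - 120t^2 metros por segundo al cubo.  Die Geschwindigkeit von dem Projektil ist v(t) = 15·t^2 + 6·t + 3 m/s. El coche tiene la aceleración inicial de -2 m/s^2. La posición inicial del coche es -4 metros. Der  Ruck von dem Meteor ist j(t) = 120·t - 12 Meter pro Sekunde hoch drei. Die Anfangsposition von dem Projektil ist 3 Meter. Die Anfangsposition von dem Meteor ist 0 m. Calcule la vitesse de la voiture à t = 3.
Pour résoudre ceci, nous devons prendre 2 primitives de notre équation du jerk j(t) = 12 - 120·t^2. La primitive du jerk est l'accélération. En utilisant a(0) = -2, nous obtenons a(t) = -40·t^3 + 12·t - 2. La primitive de l'accélération, avec v(0) = -4, donne la vitesse: v(t) = -10·t^4 + 6·t^2 - 2·t - 4. De l'équation de la vitesse v(t) = -10·t^4 + 6·t^2 - 2·t - 4, nous substituons t = 3 pour obtenir v = -766.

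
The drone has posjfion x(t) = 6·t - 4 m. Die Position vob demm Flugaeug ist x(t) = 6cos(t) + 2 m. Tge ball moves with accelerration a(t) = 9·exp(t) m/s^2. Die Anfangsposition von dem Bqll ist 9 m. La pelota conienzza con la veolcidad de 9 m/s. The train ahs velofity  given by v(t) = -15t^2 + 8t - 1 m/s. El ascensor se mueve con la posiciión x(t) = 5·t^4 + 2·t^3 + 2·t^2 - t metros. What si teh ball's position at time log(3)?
Starting from acceleration a(t) = 9·exp(t), we take 2 antiderivatives. Taking ∫a(t)dt and applying v(0) = 9, we find v(t) = 9·exp(t). Integrating velocity and using the initial condition x(0) = 9, we get x(t) = 9·exp(t). We have position x(t) = 9·exp(t). Substituting t = log(3): x(log(3)) = 27.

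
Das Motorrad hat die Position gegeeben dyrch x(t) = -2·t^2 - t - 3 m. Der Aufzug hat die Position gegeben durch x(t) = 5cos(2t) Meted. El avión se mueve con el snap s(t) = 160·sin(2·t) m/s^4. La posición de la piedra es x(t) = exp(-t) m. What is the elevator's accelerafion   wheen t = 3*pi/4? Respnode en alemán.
Ausgehend von der Position x(t) = 5·cos(2·t), nehmen wir 2 Ableitungen. Die Ableitung von der Position ergibt die Geschwindigkeit: v(t) = -10·sin(2·t). Mit d/dt von v(t) finden wir a(t) = -20·cos(2·t). Mit a(t) = -20·cos(2·t) und Einsetzen von t = 3*pi/4, finden wir a = 0.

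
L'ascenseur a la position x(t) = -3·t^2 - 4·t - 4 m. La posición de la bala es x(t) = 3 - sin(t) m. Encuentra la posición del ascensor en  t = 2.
De la ecuación de la posición x(t) = -3·t^2 - 4·t - 4, sustituimos t = 2 para obtener x = -24.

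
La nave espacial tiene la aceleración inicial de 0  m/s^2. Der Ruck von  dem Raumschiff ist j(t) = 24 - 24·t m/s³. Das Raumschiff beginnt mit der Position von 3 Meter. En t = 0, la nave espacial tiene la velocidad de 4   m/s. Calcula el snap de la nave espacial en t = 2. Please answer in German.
Um dies zu lösen, müssen wir 1 Ableitung unserer Gleichung für den Ruck j(t) = 24 - 24·t nehmen. Die Ableitung von dem Ruck ergibt den Snap: s(t) = -24. Mit s(t) = -24 und Einsetzen von t = 2, finden wir s = -24.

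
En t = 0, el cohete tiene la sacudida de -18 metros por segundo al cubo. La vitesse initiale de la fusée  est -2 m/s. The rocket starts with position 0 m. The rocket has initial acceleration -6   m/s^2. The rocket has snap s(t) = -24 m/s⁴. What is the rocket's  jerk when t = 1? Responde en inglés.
To find the answer, we compute 1 integral of s(t) = -24. Taking ∫s(t)dt and applying j(0) = -18, we find j(t) = -24·t - 18. Using j(t) = -24·t - 18 and substituting t = 1, we find j = -42.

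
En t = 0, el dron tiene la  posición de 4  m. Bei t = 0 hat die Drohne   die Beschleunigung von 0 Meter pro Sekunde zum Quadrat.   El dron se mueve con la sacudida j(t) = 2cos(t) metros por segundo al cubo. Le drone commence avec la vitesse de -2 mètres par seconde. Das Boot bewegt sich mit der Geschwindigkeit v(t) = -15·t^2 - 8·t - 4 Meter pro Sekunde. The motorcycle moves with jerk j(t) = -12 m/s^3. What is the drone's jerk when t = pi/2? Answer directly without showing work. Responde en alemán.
Bei t = pi/2, j = 0.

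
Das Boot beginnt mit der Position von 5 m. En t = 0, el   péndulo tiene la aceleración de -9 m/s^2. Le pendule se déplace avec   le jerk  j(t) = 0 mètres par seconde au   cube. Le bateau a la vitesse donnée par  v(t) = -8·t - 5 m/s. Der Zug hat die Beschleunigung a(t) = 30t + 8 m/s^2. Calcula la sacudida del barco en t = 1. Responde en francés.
Pour résoudre ceci, nous devons prendre 2 dérivées de notre équation de la vitesse v(t) = -8·t - 5. La dérivée de la vitesse donne l'accélération: a(t) = -8. En prenant d/dt de a(t), nous trouvons j(t) = 0. En utilisant j(t) = 0 et en substituant t = 1, nous trouvons j = 0.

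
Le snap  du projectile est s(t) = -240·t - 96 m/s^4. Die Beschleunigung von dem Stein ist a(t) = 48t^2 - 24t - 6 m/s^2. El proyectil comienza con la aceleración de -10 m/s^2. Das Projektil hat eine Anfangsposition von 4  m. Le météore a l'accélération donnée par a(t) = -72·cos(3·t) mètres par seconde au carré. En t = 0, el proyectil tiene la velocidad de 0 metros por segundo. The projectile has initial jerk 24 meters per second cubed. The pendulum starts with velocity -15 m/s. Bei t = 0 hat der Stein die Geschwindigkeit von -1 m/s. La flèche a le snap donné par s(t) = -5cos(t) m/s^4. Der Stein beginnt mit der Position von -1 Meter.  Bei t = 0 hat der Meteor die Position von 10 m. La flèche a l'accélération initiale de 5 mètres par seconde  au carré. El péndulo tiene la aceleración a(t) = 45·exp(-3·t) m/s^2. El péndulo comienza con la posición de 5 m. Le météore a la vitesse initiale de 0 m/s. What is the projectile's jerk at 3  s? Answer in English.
To solve this, we need to take 1 integral of our snap equation s(t) = -240·t - 96. Finding the antiderivative of s(t) and using j(0) = 24: j(t) = -120·t^2 - 96·t + 24. We have jerk j(t) = -120·t^2 - 96·t + 24. Substituting t = 3: j(3) = -1344.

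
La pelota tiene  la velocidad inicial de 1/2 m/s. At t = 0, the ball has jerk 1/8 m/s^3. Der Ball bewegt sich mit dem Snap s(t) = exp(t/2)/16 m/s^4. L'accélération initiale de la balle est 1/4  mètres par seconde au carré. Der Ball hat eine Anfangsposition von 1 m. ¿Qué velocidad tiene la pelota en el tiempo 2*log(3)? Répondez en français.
Nous devons intégrer notre équation du snap s(t) = exp(t/2)/16 3 fois. La primitive du snap, avec j(0) = 1/8, donne le jerk: j(t) = exp(t/2)/8. La primitive du jerk est l'accélération. En utilisant a(0) = 1/4, nous obtenons a(t) = exp(t/2)/4. La primitive de l'accélération est la vitesse. En utilisant v(0) = 1/2, nous obtenons v(t) = exp(t/2)/2. Nous avons la vitesse v(t) = exp(t/2)/2. En substituant t = 2*log(3): v(2*log(3)) = 3/2.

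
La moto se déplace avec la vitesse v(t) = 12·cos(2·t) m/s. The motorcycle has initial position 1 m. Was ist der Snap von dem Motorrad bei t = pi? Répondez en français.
En partant de la vitesse v(t) = 12·cos(2·t), nous prenons 3 dérivées. En prenant d/dt de v(t), nous trouvons a(t) = -24·sin(2·t). En prenant d/dt de a(t), nous trouvons j(t) = -48·cos(2·t). En dérivant le jerk, nous obtenons le snap: s(t) = 96·sin(2·t). En utilisant s(t) = 96·sin(2·t) et en substituant t = pi, nous trouvons s = 0.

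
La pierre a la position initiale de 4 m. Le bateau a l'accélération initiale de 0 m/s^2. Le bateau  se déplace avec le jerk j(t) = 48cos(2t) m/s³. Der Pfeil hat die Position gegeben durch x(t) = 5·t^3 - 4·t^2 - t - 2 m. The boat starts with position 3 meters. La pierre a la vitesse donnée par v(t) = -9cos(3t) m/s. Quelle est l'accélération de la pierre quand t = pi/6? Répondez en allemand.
Ausgehend von der Geschwindigkeit v(t) = -9·cos(3·t), nehmen wir 1 Ableitung. Mit d/dt von v(t) finden wir a(t) = 27·sin(3·t). Mit a(t) = 27·sin(3·t) und Einsetzen von t = pi/6, finden wir a = 27.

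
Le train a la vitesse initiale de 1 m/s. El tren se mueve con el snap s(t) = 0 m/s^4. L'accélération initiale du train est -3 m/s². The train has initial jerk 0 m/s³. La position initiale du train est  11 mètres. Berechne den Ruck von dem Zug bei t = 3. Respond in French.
Pour résoudre ceci, nous devons prendre 1 primitive de notre équation du snap s(t) = 0. En intégrant le snap et en utilisant la condition initiale j(0) = 0, nous obtenons j(t) = 0. Nous avons le jerk j(t) = 0. En substituant t = 3: j(3) = 0.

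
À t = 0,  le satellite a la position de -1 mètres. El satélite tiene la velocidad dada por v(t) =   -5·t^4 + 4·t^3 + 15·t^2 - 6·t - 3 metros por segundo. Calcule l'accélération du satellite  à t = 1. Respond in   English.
We must differentiate our velocity equation v(t) = -5·t^4 + 4·t^3 + 15·t^2 - 6·t - 3 1 time. Differentiating velocity, we get acceleration: a(t) = -20·t^3 + 12·t^2 + 30·t - 6. Using a(t) = -20·t^3 + 12·t^2 + 30·t - 6 and substituting t = 1, we find a = 16.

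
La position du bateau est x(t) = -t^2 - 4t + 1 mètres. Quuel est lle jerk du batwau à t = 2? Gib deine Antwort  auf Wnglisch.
To solve this, we need to take 3 derivatives of our position equation x(t) = -t^2 - 4·t + 1. Differentiating position, we get velocity: v(t) = -2·t - 4. The derivative of velocity gives acceleration: a(t) = -2. Differentiating acceleration, we get jerk: j(t) = 0. We have jerk j(t) = 0. Substituting t = 2: j(2) = 0.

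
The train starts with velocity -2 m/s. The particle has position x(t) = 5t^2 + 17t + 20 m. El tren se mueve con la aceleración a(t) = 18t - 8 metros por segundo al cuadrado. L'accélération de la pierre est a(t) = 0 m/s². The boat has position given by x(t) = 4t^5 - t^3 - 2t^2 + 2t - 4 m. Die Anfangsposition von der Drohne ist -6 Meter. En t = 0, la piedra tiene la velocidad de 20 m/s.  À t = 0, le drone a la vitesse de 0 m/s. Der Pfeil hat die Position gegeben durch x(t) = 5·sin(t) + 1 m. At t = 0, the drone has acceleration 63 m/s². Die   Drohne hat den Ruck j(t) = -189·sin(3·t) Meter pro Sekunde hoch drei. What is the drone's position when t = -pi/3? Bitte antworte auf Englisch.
To find the answer, we compute 3 integrals of j(t) = -189·sin(3·t). Finding the antiderivative of j(t) and using a(0) = 63: a(t) = 63·cos(3·t). Integrating acceleration and using the initial condition v(0) = 0, we get v(t) = 21·sin(3·t). Taking ∫v(t)dt and applying x(0) = -6, we find x(t) = 1 - 7·cos(3·t). Using x(t) = 1 - 7·cos(3·t) and substituting t = -pi/3, we find x = 8.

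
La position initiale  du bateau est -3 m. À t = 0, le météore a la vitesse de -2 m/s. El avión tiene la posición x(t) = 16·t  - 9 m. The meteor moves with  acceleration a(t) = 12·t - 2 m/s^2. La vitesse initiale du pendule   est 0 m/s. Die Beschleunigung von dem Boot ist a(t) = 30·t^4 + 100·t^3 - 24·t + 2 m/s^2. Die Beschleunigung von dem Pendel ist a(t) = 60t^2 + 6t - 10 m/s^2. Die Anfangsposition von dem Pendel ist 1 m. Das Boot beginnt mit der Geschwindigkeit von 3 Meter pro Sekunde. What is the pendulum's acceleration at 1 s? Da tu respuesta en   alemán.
Wir haben die Beschleunigung a(t) = 60·t^2 + 6·t - 10. Durch Einsetzen von t = 1: a(1) = 56.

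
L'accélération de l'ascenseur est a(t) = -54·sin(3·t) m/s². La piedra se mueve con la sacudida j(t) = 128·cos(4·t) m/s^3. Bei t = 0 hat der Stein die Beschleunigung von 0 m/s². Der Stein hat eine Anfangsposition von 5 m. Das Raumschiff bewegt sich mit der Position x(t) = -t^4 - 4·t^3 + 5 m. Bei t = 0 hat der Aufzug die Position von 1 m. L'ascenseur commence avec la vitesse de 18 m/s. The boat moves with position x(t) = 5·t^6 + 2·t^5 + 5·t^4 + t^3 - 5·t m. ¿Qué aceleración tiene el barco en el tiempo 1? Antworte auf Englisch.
Starting from position x(t) = 5·t^6 + 2·t^5 + 5·t^4 + t^3 - 5·t, we take 2 derivatives. Differentiating position, we get velocity: v(t) = 30·t^5 + 10·t^4 + 20·t^3 + 3·t^2 - 5. Differentiating velocity, we get acceleration: a(t) = 150·t^4 + 40·t^3 + 60·t^2 + 6·t. We have acceleration a(t) = 150·t^4 + 40·t^3 + 60·t^2 + 6·t. Substituting t = 1: a(1) = 256.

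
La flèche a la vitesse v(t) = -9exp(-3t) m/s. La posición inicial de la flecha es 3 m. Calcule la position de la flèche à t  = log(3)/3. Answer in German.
Wir müssen das Integral unserer Gleichung für die Geschwindigkeit v(t) = -9·exp(-3·t) 1-mal finden. Das Integral von der Geschwindigkeit ist die Position. Mit x(0) = 3 erhalten wir x(t) = 3·exp(-3·t). Mit x(t) = 3·exp(-3·t) und Einsetzen von t = log(3)/3, finden wir x = 1.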